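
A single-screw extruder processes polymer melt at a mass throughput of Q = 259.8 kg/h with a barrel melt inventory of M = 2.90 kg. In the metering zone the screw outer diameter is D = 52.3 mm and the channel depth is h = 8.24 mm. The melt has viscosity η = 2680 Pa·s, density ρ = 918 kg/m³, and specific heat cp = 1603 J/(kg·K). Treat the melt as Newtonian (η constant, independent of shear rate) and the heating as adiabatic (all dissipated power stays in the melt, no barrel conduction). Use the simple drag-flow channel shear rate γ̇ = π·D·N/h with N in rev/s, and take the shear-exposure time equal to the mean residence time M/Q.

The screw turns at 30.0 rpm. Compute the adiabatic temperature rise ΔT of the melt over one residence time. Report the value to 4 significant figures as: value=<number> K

value=7.275 K

Convert throughput: Q = 259.8 kg/h = 259.8/3600 = 0.0721667 kg/s
t_res = M / Q_s = 2.90 / 0.0721667 = 40.1848 s
D = 52.3 mm = 0.0523 m;  h = 8.24 mm = 0.00824 m;  N = 30.0 rpm / 60 = 0.5 rev/s
Shear rate: γ̇ = πDN/h = π·0.0523·0.5/0.00824 = 9.96998 s⁻¹
ΔT = η·γ̇²·t_res/(ρ·cp) = [2680 × 9.96998² × 40.1848] / [918 × 1603] = 7.27459 K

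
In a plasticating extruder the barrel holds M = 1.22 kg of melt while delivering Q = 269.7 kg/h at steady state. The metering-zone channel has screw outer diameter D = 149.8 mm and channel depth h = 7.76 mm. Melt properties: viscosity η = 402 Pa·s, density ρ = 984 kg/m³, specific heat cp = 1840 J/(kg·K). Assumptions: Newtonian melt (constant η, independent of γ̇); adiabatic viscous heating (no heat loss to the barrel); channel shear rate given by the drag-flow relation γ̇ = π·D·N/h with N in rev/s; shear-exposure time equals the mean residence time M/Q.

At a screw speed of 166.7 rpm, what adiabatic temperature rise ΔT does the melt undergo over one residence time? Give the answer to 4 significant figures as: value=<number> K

Convert throughput: Q = 269.7 kg/h = 269.7/3600 = 0.0749167 kg/s
t_res = M / Q_s = 1.22 / 0.0749167 = 16.2848 s
D = 149.8 mm = 0.1498 m;  h = 7.76 mm = 0.00776 m;  N = 166.7 rpm / 60 = 2.77833 rev/s
γ̇ = π·D·N / h = π · 0.1498 · 2.77833 / 0.00776 = 168.494 s⁻¹
Adiabatic rise: ΔT = η γ̇² t_res / (ρ cp) = 402·(168.494)²·16.2848 / (984·1840) = 102.651 K

value=102.7 K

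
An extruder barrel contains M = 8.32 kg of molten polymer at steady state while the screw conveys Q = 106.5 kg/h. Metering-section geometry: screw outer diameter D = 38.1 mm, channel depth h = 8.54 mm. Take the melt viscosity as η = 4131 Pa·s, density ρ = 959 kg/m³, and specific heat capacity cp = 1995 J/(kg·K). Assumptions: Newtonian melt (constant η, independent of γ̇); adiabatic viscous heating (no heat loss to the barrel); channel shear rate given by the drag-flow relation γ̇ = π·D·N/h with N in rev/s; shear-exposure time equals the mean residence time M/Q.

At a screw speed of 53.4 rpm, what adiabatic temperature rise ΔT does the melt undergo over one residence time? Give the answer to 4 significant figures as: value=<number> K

Convert throughput: Q = 106.5 kg/h = 106.5/3600 = 0.0295833 kg/s
t_res = M / Q_s = 8.32 / 0.0295833 = 281.239 s
Convert to SI: D = 0.0381 m, h = 0.00854 m, N = 53.4/60 = 0.89 rev/s
γ̇ = π D N / h = (π)(0.0381)(0.89) / 0.00854 = 12.474 s⁻¹
Adiabatic rise: ΔT = η γ̇² t_res / (ρ cp) = 4131·(12.474)²·281.239 / (959·1995) = 94.4896 K

value=94.49 K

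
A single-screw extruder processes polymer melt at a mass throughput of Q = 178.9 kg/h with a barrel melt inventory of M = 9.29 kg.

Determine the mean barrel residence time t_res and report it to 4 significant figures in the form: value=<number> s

Convert throughput: Q = 178.9 kg/h = 178.9/3600 = 0.0496944 kg/s
t_res = M / Q_s = 9.29 / 0.0496944 = 186.942 s

value=186.9 s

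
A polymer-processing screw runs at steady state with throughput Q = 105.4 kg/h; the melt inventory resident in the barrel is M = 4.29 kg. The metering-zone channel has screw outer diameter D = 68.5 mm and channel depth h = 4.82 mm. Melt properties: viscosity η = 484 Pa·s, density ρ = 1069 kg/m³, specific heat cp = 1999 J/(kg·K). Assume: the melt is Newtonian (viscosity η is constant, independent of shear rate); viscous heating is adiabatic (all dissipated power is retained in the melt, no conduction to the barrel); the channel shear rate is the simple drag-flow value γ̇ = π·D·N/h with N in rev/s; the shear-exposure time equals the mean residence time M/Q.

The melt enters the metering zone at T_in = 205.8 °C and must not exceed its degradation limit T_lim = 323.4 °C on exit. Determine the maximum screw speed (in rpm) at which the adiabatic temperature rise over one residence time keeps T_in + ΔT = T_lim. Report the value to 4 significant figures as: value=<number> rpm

value=80.00 rpm

Q_s = Q / 3600 = 105.4 / 3600 = 0.0292778 kg/s
t_res = M / Q_s = 4.29 / 0.0292778 = 146.528 s
D = 68.5 mm = 0.0685 m;  h = 4.82 mm = 0.00482 m
ΔT_a = T_lim − T_in = 323.4 − 205.8 = 117.6 K
γ̇_max² = ΔT_a·ρ·cp / (η·t_res) = [117.6 × 1069 × 1999] / [484 × 146.528] = 3543.51 s⁻²
γ̇_max = sqrt(3543.51) = 59.5274 s⁻¹
N_max = γ̇_max·h / (π·D) = 59.5274 · 0.00482 / (π · 0.0685) = 1.33329 rev/s = 79.9971 rpm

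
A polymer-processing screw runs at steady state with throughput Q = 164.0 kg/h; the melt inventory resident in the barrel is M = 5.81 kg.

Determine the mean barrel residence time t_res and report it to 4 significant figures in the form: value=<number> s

Q_s = Q / 3600 = 164.0 / 3600 = 0.0455556 kg/s
t_res = M / Q_s = 5.81 ÷ 0.0455556 = 127.537 s

value=127.5 s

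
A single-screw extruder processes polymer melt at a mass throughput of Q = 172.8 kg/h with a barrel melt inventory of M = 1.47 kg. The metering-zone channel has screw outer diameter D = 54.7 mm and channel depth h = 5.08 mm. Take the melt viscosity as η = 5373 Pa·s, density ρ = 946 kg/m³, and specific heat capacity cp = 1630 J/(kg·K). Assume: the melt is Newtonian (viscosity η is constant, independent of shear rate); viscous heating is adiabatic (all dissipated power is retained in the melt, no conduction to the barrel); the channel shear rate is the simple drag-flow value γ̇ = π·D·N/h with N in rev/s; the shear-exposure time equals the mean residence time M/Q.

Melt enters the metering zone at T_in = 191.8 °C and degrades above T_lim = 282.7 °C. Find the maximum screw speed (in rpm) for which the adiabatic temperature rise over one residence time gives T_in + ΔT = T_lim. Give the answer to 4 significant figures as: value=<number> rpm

Convert throughput: Q = 172.8 kg/h = 172.8/3600 = 0.048 kg/s
Mean residence time: t_res = M/Q_s = 1.47 kg / 0.048 kg/s = 30.625 s
Geometry in SI: D = 54.7 mm → 0.0547 m, h = 5.08 mm → 0.00508 m
Allowable rise: ΔT_a = T_lim − T_in = 282.7 − 191.8 = 90.9 K
γ̇_max² = ΔT_a·ρ·cp/(η·t_res) = 90.9·946·1630/(5373·30.625) = 851.824 s⁻²
γ̇_max = sqrt(851.824) = 29.186 s⁻¹
N_max = γ̇_max·h / (π·D) = 29.186 · 0.00508 / (π · 0.0547) = 0.862783 rev/s = 51.767 rpm

value=51.77 rpm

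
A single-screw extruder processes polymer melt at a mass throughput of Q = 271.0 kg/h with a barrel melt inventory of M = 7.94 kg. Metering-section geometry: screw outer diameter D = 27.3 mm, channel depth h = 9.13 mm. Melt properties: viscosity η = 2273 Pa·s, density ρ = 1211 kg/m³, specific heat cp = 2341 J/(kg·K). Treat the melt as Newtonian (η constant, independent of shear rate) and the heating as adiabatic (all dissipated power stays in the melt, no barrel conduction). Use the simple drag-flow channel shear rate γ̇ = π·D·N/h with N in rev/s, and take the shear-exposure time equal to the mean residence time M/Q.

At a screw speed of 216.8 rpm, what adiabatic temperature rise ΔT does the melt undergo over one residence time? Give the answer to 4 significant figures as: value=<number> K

value=97.43 K

Convert throughput: Q = 271.0 kg/h = 271.0/3600 = 0.0752778 kg/s
t_res = M / Q_s = 7.94 ÷ 0.0752778 = 105.476 s
Geometry in metres: D = 27.3 mm → 0.0273 m, h = 9.13 mm → 0.00913 m; screw speed N = 216.8 rpm = 3.61333 rev/s
γ̇ = π·D·N / h = π · 0.0273 · 3.61333 / 0.00913 = 33.943 s⁻¹
ΔT = η·γ̇²·t_res/(ρ·cp) = [2273 × 33.943² × 105.476] / [1211 × 2341] = 97.4332 K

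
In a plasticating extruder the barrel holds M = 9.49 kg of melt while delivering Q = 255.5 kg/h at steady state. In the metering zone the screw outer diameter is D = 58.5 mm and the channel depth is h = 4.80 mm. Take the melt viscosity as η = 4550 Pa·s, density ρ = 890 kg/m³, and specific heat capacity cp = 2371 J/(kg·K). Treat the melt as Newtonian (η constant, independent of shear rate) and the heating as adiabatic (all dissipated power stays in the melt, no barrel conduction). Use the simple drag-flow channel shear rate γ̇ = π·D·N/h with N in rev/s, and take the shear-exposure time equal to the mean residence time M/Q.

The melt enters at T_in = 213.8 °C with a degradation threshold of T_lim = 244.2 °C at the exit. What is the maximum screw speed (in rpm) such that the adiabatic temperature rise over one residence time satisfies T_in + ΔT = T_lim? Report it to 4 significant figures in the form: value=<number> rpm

value=16.09 rpm

Convert throughput: Q = 255.5 kg/h = 255.5/3600 = 0.0709722 kg/s
t_res = M / Q_s = 9.49 / 0.0709722 = 133.714 s
D = 58.5 mm = 0.0585 m;  h = 4.80 mm = 0.0048 m
Allowable rise: ΔT_a = T_lim − T_in = 244.2 − 213.8 = 30.4 K
Invert ΔT = ηγ̇²t_res/(ρcp) for γ̇: γ̇_max² = ΔT_a ρ cp / (η t_res) = 30.4·890·2371 / (4550·133.714) = 105.44 s⁻²
Take the square root: γ̇_max = √(105.44) = 10.2684 s⁻¹
N_max = γ̇_max h / (πD) = 10.2684·0.0048/(π·0.0585) = 0.268187 rev/s → ×60 = 16.0912 rpm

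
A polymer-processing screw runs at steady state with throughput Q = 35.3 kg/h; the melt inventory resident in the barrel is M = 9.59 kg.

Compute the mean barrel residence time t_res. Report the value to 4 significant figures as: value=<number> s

Throughput in SI: Q_s = 35.3 kg/h ÷ 3600 s/h = 0.00980556 kg/s
Mean residence time: t_res = M/Q_s = 9.59 kg / 0.00980556 kg/s = 978.017 s

value=978.0 s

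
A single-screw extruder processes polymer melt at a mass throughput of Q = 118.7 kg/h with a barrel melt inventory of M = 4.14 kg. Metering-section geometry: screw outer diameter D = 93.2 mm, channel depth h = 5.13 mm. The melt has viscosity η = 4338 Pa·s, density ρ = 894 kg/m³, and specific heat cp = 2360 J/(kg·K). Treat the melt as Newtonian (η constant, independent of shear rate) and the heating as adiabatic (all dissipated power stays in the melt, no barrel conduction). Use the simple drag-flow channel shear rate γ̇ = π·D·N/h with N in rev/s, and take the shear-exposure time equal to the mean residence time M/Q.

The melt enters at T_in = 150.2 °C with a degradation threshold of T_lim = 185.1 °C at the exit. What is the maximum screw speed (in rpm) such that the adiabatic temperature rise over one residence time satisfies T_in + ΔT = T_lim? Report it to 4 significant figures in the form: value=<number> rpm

Convert throughput: Q = 118.7 kg/h = 118.7/3600 = 0.0329722 kg/s
t_res = M / Q_s = 4.14 / 0.0329722 = 125.56 s
D = 93.2 mm = 0.0932 m;  h = 5.13 mm = 0.00513 m
ΔT_a = T_lim − T_in = 185.1 °C − 150.2 °C = 34.9 K
γ̇_max² = ΔT_a·ρ·cp / (η·t_res) = [34.9 × 894 × 2360] / [4338 × 125.56] = 135.186 s⁻²
Take the square root: γ̇_max = √(135.186) = 11.627 s⁻¹
Solve γ̇ = πDN/h for N: N_max = γ̇_max·h/(π·D) = 11.627 × 0.00513 / (π × 0.0932) = 0.203713 rev/s = 12.2228 rpm

value=12.22 rpm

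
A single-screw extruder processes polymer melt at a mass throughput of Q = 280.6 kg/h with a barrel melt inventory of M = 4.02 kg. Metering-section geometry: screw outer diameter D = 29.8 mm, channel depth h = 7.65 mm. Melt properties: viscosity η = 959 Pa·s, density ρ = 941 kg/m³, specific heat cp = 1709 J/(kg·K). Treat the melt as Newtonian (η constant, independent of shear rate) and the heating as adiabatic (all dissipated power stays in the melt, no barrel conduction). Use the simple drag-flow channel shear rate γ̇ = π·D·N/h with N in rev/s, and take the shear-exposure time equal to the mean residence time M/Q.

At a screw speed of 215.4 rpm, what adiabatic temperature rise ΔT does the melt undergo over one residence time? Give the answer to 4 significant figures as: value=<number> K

Convert throughput: Q = 280.6 kg/h = 280.6/3600 = 0.0779444 kg/s
t_res = M / Q_s = 4.02 ÷ 0.0779444 = 51.5752 s
Geometry in metres: D = 29.8 mm → 0.0298 m, h = 7.65 mm → 0.00765 m; screw speed N = 215.4 rpm = 3.59 rev/s
Shear rate: γ̇ = πDN/h = π·0.0298·3.59/0.00765 = 43.9338 s⁻¹
ΔT = η·γ̇²·t_res / (ρ·cp) = 959 · (43.9338)² · 51.5752 / (941 · 1709) = 59.3644 K

value=59.36 K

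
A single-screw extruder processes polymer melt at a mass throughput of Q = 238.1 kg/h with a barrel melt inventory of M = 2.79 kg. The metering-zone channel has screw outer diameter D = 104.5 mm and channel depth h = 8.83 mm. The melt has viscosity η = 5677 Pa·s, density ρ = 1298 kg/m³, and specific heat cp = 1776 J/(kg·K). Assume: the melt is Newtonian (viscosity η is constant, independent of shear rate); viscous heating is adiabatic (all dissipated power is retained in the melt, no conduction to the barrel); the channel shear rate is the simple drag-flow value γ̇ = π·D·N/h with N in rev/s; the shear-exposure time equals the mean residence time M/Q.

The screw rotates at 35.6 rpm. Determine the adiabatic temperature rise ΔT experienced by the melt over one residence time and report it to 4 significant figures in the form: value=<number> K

Throughput in SI: Q_s = 238.1 kg/h ÷ 3600 s/h = 0.0661389 kg/s
t_res = M / Q_s = 2.79 ÷ 0.0661389 = 42.184 s
Geometry in metres: D = 104.5 mm → 0.1045 m, h = 8.83 mm → 0.00883 m; screw speed N = 35.6 rpm = 0.593333 rev/s
Shear rate: γ̇ = πDN/h = π·0.1045·0.593333/0.00883 = 22.0599 s⁻¹
ΔT = η·γ̇²·t_res / (ρ·cp) = 5677 · (22.0599)² · 42.184 / (1298 · 1776) = 50.5542 K

value=50.55 K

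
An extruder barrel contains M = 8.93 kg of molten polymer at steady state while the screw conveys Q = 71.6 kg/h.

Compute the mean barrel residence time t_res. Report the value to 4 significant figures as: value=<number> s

Convert throughput: Q = 71.6 kg/h = 71.6/3600 = 0.0198889 kg/s
Mean residence time: t_res = M/Q_s = 8.93 kg / 0.0198889 kg/s = 448.994 s

value=449.0 s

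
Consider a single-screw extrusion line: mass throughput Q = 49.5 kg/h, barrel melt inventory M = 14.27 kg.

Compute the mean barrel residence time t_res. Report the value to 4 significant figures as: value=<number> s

value=1038. s

Convert throughput: Q = 49.5 kg/h = 49.5/3600 = 0.01375 kg/s
t_res = M / Q_s = 14.27 / 0.01375 = 1037.82 s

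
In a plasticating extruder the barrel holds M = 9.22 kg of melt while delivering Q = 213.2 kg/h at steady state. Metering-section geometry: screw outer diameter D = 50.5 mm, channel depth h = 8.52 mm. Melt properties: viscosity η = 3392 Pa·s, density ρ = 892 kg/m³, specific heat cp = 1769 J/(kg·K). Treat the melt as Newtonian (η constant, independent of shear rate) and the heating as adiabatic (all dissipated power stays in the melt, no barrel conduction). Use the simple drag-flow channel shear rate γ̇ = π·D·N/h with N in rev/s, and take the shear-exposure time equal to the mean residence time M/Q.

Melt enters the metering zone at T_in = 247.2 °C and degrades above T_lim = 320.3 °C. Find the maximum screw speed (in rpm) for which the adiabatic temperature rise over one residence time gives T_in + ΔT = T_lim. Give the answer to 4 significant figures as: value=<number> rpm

value=47.62 rpm

Throughput in SI: Q_s = 213.2 kg/h ÷ 3600 s/h = 0.0592222 kg/s
Mean residence time: t_res = M/Q_s = 9.22 kg / 0.0592222 kg/s = 155.685 s
D = 50.5 mm = 0.0505 m;  h = 8.52 mm = 0.00852 m
Allowable rise: ΔT_a = T_lim − T_in = 320.3 − 247.2 = 73.1 K
Invert ΔT = ηγ̇²t_res/(ρcp) for γ̇: γ̇_max² = ΔT_a ρ cp / (η t_res) = 73.1·892·1769 / (3392·155.685) = 218.428 s⁻²
γ̇_max = √218.428 = 14.7793 s⁻¹
N_max = γ̇_max h / (πD) = 14.7793·0.00852/(π·0.0505) = 0.793693 rev/s → ×60 = 47.6216 rpm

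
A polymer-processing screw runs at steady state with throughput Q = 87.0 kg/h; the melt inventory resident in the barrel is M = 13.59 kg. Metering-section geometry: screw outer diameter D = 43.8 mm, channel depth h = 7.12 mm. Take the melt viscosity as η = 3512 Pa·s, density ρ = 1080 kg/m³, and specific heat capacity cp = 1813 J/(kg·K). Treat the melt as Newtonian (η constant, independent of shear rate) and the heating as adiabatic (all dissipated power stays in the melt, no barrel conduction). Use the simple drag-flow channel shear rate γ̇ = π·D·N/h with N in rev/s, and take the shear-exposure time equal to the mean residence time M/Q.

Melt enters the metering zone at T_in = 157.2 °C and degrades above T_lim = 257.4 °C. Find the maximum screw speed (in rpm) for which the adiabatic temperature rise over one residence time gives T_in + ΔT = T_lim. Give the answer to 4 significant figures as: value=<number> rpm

value=30.94 rpm

Throughput in SI: Q_s = 87.0 kg/h ÷ 3600 s/h = 0.0241667 kg/s
Mean residence time: t_res = M/Q_s = 13.59 kg / 0.0241667 kg/s = 562.345 s
D = 43.8 mm = 0.0438 m;  h = 7.12 mm = 0.00712 m
ΔT_a = T_lim − T_in = 257.4 °C − 157.2 °C = 100.2 K
γ̇_max² = ΔT_a·ρ·cp/(η·t_res) = 100.2·1080·1813/(3512·562.345) = 99.3418 s⁻²
γ̇_max = sqrt(99.3418) = 9.96704 s⁻¹
Solve γ̇ = πDN/h for N: N_max = γ̇_max·h/(π·D) = 9.96704 × 0.00712 / (π × 0.0438) = 0.51573 rev/s = 30.9438 rpm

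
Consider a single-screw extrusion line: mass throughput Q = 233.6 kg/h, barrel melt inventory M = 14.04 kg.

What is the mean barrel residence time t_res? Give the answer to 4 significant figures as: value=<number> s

Convert throughput: Q = 233.6 kg/h = 233.6/3600 = 0.0648889 kg/s
t_res = M / Q_s = 14.04 / 0.0648889 = 216.37 s

value=216.4 s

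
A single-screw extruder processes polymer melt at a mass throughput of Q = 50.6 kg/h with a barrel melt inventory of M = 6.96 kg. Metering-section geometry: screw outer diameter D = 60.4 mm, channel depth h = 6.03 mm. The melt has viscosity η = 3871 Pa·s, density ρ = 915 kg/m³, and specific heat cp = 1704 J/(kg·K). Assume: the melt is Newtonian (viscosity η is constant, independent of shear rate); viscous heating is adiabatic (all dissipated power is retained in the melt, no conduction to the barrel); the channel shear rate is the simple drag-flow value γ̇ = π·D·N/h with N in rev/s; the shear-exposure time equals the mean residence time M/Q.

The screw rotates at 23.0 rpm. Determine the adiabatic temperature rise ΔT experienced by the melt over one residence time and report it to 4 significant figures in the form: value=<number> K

Throughput in SI: Q_s = 50.6 kg/h ÷ 3600 s/h = 0.0140556 kg/s
t_res = M / Q_s = 6.96 / 0.0140556 = 495.178 s
Geometry in metres: D = 60.4 mm → 0.0604 m, h = 6.03 mm → 0.00603 m; screw speed N = 23.0 rpm = 0.383333 rev/s
γ̇ = π·D·N / h = π · 0.0604 · 0.383333 / 0.00603 = 12.0627 s⁻¹
Adiabatic rise: ΔT = η γ̇² t_res / (ρ cp) = 3871·(12.0627)²·495.178 / (915·1704) = 178.89 K

value=178.9 K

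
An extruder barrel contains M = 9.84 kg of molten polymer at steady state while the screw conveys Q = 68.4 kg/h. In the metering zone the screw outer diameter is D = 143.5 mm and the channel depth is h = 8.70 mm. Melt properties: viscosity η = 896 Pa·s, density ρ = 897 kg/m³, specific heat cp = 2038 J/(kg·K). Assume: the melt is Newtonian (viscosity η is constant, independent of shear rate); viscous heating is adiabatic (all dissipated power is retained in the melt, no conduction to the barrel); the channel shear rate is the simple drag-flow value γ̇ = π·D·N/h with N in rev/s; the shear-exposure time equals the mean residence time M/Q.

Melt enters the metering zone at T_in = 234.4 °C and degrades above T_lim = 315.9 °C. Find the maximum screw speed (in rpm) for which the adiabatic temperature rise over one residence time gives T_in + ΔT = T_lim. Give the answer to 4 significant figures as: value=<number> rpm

Throughput in SI: Q_s = 68.4 kg/h ÷ 3600 s/h = 0.019 kg/s
t_res = M / Q_s = 9.84 ÷ 0.019 = 517.895 s
Convert to metres: D = 0.1435 m, h = 0.0087 m
ΔT_a = T_lim − T_in = 315.9 − 234.4 = 81.5 K
Invert ΔT = ηγ̇²t_res/(ρcp) for γ̇: γ̇_max² = ΔT_a ρ cp / (η t_res) = 81.5·897·2038 / (896·517.895) = 321.074 s⁻²
γ̇_max = sqrt(321.074) = 17.9185 s⁻¹
N_max = γ̇_max h / (πD) = 17.9185·0.0087/(π·0.1435) = 0.345796 rev/s → ×60 = 20.7478 rpm

value=20.75 rpm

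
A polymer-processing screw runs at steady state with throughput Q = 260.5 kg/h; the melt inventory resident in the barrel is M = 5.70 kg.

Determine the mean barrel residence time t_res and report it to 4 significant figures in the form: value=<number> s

Throughput in SI: Q_s = 260.5 kg/h ÷ 3600 s/h = 0.0723611 kg/s
t_res = M / Q_s = 5.70 ÷ 0.0723611 = 78.7716 s

value=78.77 s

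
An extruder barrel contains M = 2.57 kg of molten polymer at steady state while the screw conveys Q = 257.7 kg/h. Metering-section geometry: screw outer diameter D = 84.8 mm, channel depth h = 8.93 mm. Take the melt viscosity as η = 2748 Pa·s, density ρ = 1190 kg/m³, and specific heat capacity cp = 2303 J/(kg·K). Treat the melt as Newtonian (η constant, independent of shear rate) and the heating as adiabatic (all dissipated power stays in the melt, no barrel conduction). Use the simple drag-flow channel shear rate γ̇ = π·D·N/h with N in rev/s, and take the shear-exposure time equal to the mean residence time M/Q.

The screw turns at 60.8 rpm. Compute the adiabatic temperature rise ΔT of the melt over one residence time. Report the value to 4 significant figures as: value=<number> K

value=32.90 K

Convert throughput: Q = 257.7 kg/h = 257.7/3600 = 0.0715833 kg/s
t_res = M / Q_s = 2.57 ÷ 0.0715833 = 35.9022 s
D = 84.8 mm = 0.0848 m;  h = 8.93 mm = 0.00893 m;  N = 60.8 rpm / 60 = 1.01333 rev/s
γ̇ = π·D·N / h = π · 0.0848 · 1.01333 / 0.00893 = 30.2306 s⁻¹
Adiabatic rise: ΔT = η γ̇² t_res / (ρ cp) = 2748·(30.2306)²·35.9022 / (1190·2303) = 32.8996 K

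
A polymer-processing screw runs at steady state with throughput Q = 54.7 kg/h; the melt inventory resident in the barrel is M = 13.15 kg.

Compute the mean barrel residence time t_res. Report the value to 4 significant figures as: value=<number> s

value=865.4 s

Convert throughput: Q = 54.7 kg/h = 54.7/3600 = 0.0151944 kg/s
t_res = M / Q_s = 13.15 ÷ 0.0151944 = 865.448 s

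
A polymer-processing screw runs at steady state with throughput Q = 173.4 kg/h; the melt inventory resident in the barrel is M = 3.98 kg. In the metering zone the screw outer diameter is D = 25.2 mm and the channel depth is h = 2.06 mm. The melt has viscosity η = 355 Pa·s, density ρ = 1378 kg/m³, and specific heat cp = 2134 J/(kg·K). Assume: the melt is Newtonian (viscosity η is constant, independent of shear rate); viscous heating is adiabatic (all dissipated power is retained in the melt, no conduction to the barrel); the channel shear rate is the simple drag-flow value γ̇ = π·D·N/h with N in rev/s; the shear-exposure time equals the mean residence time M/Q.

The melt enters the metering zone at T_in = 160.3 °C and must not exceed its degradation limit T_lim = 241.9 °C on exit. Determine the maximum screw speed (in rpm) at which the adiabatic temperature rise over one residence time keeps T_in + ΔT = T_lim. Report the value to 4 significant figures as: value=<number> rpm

Convert throughput: Q = 173.4 kg/h = 173.4/3600 = 0.0481667 kg/s
Mean residence time: t_res = M/Q_s = 3.98 kg / 0.0481667 kg/s = 82.6298 s
D = 25.2 mm = 0.0252 m;  h = 2.06 mm = 0.00206 m
ΔT_a = T_lim − T_in = 241.9 − 160.3 = 81.6 K
Invert ΔT = ηγ̇²t_res/(ρcp) for γ̇: γ̇_max² = ΔT_a ρ cp / (η t_res) = 81.6·1378·2134 / (355·82.6298) = 8180.29 s⁻²
γ̇_max = sqrt(8180.29) = 90.445 s⁻¹
N_max = γ̇_max·h / (π·D) = 90.445 · 0.00206 / (π · 0.0252) = 2.35343 rev/s = 141.206 rpm

value=141.2 rpm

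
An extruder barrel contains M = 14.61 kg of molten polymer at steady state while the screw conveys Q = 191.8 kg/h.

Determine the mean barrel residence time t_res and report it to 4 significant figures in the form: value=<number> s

Convert throughput: Q = 191.8 kg/h = 191.8/3600 = 0.0532778 kg/s
Mean residence time: t_res = M/Q_s = 14.61 kg / 0.0532778 kg/s = 274.223 s

value=274.2 s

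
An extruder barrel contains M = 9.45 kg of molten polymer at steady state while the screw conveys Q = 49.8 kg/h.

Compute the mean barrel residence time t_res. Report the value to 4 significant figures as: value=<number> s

value=683.1 s

Throughput in SI: Q_s = 49.8 kg/h ÷ 3600 s/h = 0.0138333 kg/s
t_res = M / Q_s = 9.45 ÷ 0.0138333 = 683.133 s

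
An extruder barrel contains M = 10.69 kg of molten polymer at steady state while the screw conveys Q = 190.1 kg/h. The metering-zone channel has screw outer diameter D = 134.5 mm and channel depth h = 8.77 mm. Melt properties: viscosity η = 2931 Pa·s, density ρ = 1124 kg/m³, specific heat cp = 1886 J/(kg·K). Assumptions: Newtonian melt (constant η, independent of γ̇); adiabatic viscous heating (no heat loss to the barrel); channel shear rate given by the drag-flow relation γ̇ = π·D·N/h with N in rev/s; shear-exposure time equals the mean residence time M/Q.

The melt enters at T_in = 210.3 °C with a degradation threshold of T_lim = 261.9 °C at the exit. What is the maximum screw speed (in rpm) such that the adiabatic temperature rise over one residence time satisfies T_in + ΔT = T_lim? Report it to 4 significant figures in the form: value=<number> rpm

value=16.91 rpm

Convert throughput: Q = 190.1 kg/h = 190.1/3600 = 0.0528056 kg/s
Mean residence time: t_res = M/Q_s = 10.69 kg / 0.0528056 kg/s = 202.441 s
D = 134.5 mm = 0.1345 m;  h = 8.77 mm = 0.00877 m
ΔT_a = T_lim − T_in = 261.9 °C − 210.3 °C = 51.6 K
γ̇_max² = ΔT_a·ρ·cp / (η·t_res) = [51.6 × 1124 × 1886] / [2931 × 202.441] = 184.35 s⁻²
γ̇_max = √184.35 = 13.5776 s⁻¹
Solve γ̇ = πDN/h for N: N_max = γ̇_max·h/(π·D) = 13.5776 × 0.00877 / (π × 0.1345) = 0.281805 rev/s = 16.9083 rpm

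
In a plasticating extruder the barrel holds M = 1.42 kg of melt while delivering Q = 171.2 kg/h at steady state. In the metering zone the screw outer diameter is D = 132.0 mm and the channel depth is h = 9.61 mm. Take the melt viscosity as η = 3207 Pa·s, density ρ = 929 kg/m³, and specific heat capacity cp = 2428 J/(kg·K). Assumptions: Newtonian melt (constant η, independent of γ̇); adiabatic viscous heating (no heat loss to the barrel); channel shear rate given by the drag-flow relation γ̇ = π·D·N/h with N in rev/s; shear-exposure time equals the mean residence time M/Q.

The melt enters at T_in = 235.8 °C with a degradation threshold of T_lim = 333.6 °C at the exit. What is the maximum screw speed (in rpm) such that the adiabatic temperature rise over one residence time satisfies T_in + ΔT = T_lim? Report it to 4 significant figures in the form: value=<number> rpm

Throughput in SI: Q_s = 171.2 kg/h ÷ 3600 s/h = 0.0475556 kg/s
Mean residence time: t_res = M/Q_s = 1.42 kg / 0.0475556 kg/s = 29.8598 s
Geometry in SI: D = 132.0 mm → 0.132 m, h = 9.61 mm → 0.00961 m
Allowable rise: ΔT_a = T_lim − T_in = 333.6 − 235.8 = 97.8 K
γ̇_max² = ΔT_a·ρ·cp/(η·t_res) = 97.8·929·2428/(3207·29.8598) = 2303.65 s⁻²
γ̇_max = √2303.65 = 47.9964 s⁻¹
N_max = γ̇_max·h / (π·D) = 47.9964 · 0.00961 / (π · 0.132) = 1.11226 rev/s = 66.7359 rpm

value=66.74 rpm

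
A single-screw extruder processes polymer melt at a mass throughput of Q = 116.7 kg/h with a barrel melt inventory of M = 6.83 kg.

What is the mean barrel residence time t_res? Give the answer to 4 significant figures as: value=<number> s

value=210.7 s

Convert throughput: Q = 116.7 kg/h = 116.7/3600 = 0.0324167 kg/s
Mean residence time: t_res = M/Q_s = 6.83 kg / 0.0324167 kg/s = 210.694 s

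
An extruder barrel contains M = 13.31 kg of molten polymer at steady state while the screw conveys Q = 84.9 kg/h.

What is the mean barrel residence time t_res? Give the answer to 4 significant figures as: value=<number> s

Throughput in SI: Q_s = 84.9 kg/h ÷ 3600 s/h = 0.0235833 kg/s
t_res = M / Q_s = 13.31 / 0.0235833 = 564.382 s

value=564.4 s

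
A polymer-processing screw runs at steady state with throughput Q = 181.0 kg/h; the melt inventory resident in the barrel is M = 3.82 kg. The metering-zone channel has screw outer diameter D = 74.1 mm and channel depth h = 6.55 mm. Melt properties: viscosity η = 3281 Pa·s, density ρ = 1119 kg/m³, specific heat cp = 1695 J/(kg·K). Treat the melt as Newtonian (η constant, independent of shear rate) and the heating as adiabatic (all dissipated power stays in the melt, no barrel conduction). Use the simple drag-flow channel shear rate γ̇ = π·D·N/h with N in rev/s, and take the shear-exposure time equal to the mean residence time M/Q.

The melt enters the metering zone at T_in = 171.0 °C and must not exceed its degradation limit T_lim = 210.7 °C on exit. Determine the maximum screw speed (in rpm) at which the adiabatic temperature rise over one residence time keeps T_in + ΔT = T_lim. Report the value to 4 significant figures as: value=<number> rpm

Throughput in SI: Q_s = 181.0 kg/h ÷ 3600 s/h = 0.0502778 kg/s
t_res = M / Q_s = 3.82 ÷ 0.0502778 = 75.9779 s
D = 74.1 mm = 0.0741 m;  h = 6.55 mm = 0.00655 m
ΔT_a = T_lim − T_in = 210.7 °C − 171.0 °C = 39.7 K
γ̇_max² = ΔT_a·ρ·cp / (η·t_res) = [39.7 × 1119 × 1695] / [3281 × 75.9779] = 302.062 s⁻²
γ̇_max = √302.062 = 17.3799 s⁻¹
N_max = γ̇_max h / (πD) = 17.3799·0.00655/(π·0.0741) = 0.489014 rev/s → ×60 = 29.3409 rpm

value=29.34 rpm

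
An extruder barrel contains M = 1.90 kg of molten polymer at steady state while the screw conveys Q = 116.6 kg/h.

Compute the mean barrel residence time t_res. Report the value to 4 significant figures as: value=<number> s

Q_s = Q / 3600 = 116.6 / 3600 = 0.0323889 kg/s
t_res = M / Q_s = 1.90 / 0.0323889 = 58.6621 s

value=58.66 s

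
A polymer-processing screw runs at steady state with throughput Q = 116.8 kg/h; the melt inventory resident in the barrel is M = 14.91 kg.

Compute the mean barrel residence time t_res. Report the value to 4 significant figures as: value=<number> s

value=459.6 s

Convert throughput: Q = 116.8 kg/h = 116.8/3600 = 0.0324444 kg/s
t_res = M / Q_s = 14.91 ÷ 0.0324444 = 459.555 s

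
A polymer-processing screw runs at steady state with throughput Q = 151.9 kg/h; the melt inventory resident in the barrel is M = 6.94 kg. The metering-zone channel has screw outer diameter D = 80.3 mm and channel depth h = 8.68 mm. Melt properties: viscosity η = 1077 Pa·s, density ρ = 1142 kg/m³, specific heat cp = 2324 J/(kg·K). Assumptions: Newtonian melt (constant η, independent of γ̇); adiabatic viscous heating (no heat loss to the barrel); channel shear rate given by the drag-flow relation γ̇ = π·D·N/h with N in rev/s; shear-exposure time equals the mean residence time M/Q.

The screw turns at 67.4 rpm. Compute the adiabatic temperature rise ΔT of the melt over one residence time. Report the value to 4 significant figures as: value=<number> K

value=71.14 K

Q_s = Q / 3600 = 151.9 / 3600 = 0.0421944 kg/s
t_res = M / Q_s = 6.94 / 0.0421944 = 164.477 s
Geometry in metres: D = 80.3 mm → 0.0803 m, h = 8.68 mm → 0.00868 m; screw speed N = 67.4 rpm = 1.12333 rev/s
γ̇ = π D N / h = (π)(0.0803)(1.12333) / 0.00868 = 32.6478 s⁻¹
Adiabatic rise: ΔT = η γ̇² t_res / (ρ cp) = 1077·(32.6478)²·164.477 / (1142·2324) = 71.142 K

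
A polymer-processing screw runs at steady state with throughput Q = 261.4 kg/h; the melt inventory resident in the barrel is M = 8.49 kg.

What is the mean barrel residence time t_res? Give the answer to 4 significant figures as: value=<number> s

value=116.9 s

Q_s = Q / 3600 = 261.4 / 3600 = 0.0726111 kg/s
Mean residence time: t_res = M/Q_s = 8.49 kg / 0.0726111 kg/s = 116.924 s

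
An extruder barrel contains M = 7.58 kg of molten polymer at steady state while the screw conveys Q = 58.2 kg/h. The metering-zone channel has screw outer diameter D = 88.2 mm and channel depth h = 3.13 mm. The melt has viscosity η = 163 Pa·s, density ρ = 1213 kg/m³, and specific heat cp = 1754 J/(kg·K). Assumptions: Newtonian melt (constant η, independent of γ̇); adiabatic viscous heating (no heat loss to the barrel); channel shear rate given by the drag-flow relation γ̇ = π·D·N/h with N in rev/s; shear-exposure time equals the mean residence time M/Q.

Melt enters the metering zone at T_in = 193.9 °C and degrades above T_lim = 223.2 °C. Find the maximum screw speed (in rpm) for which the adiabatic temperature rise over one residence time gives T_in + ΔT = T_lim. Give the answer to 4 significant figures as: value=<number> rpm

Convert throughput: Q = 58.2 kg/h = 58.2/3600 = 0.0161667 kg/s
t_res = M / Q_s = 7.58 ÷ 0.0161667 = 468.866 s
D = 88.2 mm = 0.0882 m;  h = 3.13 mm = 0.00313 m
ΔT_a = T_lim − T_in = 223.2 − 193.9 = 29.3 K
γ̇_max² = ΔT_a·ρ·cp / (η·t_res) = [29.3 × 1213 × 1754] / [163 × 468.866] = 815.684 s⁻²
Take the square root: γ̇_max = √(815.684) = 28.5602 s⁻¹
N_max = γ̇_max h / (πD) = 28.5602·0.00313/(π·0.0882) = 0.322617 rev/s → ×60 = 19.357 rpm

value=19.36 rpm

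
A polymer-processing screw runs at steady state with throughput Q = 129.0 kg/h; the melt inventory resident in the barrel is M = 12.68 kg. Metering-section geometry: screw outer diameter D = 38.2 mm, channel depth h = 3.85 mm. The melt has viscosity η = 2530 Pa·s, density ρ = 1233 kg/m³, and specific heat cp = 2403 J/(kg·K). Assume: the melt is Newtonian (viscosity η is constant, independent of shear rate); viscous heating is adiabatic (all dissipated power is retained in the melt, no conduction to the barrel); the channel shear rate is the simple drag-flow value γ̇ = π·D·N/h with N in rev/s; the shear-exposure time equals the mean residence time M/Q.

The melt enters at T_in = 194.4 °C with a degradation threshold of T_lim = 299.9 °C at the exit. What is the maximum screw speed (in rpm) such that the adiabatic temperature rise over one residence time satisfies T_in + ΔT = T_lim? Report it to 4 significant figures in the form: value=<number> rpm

value=35.97 rpm

Convert throughput: Q = 129.0 kg/h = 129.0/3600 = 0.0358333 kg/s
t_res = M / Q_s = 12.68 / 0.0358333 = 353.86 s
D = 38.2 mm = 0.0382 m;  h = 3.85 mm = 0.00385 m
Allowable rise: ΔT_a = T_lim − T_in = 299.9 − 194.4 = 105.5 K
γ̇_max² = ΔT_a·ρ·cp / (η·t_res) = [105.5 × 1233 × 2403] / [2530 × 353.86] = 349.154 s⁻²
Take the square root: γ̇_max = √(349.154) = 18.6857 s⁻¹
N_max = γ̇_max·h / (π·D) = 18.6857 · 0.00385 / (π · 0.0382) = 0.599454 rev/s = 35.9672 rpm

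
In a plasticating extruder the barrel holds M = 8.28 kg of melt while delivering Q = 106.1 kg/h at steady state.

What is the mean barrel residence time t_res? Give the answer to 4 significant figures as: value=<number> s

value=280.9 s

Throughput in SI: Q_s = 106.1 kg/h ÷ 3600 s/h = 0.0294722 kg/s
t_res = M / Q_s = 8.28 ÷ 0.0294722 = 280.943 s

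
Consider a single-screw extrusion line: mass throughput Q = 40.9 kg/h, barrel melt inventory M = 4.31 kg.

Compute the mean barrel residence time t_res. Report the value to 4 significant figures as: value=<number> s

value=379.4 s

Convert throughput: Q = 40.9 kg/h = 40.9/3600 = 0.0113611 kg/s
t_res = M / Q_s = 4.31 ÷ 0.0113611 = 379.364 s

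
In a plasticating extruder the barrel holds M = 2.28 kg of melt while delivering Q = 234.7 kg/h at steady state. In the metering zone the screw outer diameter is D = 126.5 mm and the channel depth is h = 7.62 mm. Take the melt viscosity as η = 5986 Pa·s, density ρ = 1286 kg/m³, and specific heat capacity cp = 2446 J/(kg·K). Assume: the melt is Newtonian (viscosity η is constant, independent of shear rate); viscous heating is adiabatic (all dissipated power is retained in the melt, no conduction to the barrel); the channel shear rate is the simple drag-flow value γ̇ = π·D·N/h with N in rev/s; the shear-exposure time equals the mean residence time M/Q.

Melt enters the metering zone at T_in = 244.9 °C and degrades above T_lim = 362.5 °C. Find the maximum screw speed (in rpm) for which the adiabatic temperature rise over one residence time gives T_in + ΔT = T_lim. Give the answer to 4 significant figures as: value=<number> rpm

Q_s = Q / 3600 = 234.7 / 3600 = 0.0651944 kg/s
t_res = M / Q_s = 2.28 ÷ 0.0651944 = 34.9723 s
Geometry in SI: D = 126.5 mm → 0.1265 m, h = 7.62 mm → 0.00762 m
Allowable rise: ΔT_a = T_lim − T_in = 362.5 − 244.9 = 117.6 K
Invert ΔT = ηγ̇²t_res/(ρcp) for γ̇: γ̇_max² = ΔT_a ρ cp / (η t_res) = 117.6·1286·2446 / (5986·34.9723) = 1767.03 s⁻²
γ̇_max = √1767.03 = 42.036 s⁻¹
Solve γ̇ = πDN/h for N: N_max = γ̇_max·h/(π·D) = 42.036 × 0.00762 / (π × 0.1265) = 0.806003 rev/s = 48.3602 rpm

value=48.36 rpm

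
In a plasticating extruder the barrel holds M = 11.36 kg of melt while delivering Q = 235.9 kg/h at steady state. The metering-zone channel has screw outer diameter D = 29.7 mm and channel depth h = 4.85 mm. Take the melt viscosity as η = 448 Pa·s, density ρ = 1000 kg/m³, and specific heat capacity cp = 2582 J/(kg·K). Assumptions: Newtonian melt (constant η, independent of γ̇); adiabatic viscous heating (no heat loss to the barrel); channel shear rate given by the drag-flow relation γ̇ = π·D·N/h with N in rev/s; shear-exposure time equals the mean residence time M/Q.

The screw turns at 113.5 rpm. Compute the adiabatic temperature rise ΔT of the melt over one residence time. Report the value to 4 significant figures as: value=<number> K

Q_s = Q / 3600 = 235.9 / 3600 = 0.0655278 kg/s
t_res = M / Q_s = 11.36 ÷ 0.0655278 = 173.362 s
D = 29.7 mm = 0.0297 m;  h = 4.85 mm = 0.00485 m;  N = 113.5 rpm / 60 = 1.89167 rev/s
γ̇ = π D N / h = (π)(0.0297)(1.89167) / 0.00485 = 36.3923 s⁻¹
ΔT = η·γ̇²·t_res / (ρ·cp) = 448 · (36.3923)² · 173.362 / (1000 · 2582) = 39.8376 K

value=39.84 K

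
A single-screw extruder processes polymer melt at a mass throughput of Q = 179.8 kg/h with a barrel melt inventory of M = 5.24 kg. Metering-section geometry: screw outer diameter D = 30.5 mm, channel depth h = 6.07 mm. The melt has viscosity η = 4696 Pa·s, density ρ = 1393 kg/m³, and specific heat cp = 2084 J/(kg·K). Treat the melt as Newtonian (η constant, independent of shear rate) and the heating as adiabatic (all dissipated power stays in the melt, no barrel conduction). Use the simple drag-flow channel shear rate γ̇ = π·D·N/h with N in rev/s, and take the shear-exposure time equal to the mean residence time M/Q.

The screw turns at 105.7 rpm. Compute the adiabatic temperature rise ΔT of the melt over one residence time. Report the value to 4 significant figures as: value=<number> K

value=131.2 K

Q_s = Q / 3600 = 179.8 / 3600 = 0.0499444 kg/s
Mean residence time: t_res = M/Q_s = 5.24 kg / 0.0499444 kg/s = 104.917 s
Convert to SI: D = 0.0305 m, h = 0.00607 m, N = 105.7/60 = 1.76167 rev/s
Shear rate: γ̇ = πDN/h = π·0.0305·1.76167/0.00607 = 27.809 s⁻¹
ΔT = η·γ̇²·t_res / (ρ·cp) = 4696 · (27.809)² · 104.917 / (1393 · 2084) = 131.248 K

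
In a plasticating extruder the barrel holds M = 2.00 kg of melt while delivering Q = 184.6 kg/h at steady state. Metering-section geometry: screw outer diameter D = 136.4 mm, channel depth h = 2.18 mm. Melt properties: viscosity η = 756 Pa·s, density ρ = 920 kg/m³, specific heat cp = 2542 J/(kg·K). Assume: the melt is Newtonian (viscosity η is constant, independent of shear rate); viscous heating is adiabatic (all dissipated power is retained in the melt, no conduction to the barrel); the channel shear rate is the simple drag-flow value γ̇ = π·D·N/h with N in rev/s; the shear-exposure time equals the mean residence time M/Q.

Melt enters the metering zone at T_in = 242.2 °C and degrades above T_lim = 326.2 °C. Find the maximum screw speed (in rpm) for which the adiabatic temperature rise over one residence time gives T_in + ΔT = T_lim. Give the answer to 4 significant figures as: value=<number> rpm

value=24.91 rpm

Throughput in SI: Q_s = 184.6 kg/h ÷ 3600 s/h = 0.0512778 kg/s
t_res = M / Q_s = 2.00 / 0.0512778 = 39.0033 s
D = 136.4 mm = 0.1364 m;  h = 2.18 mm = 0.00218 m
ΔT_a = T_lim − T_in = 326.2 − 242.2 = 84 K
γ̇_max² = ΔT_a·ρ·cp/(η·t_res) = 84·920·2542/(756·39.0033) = 6662.24 s⁻²
γ̇_max = √6662.24 = 81.6225 s⁻¹
Solve γ̇ = πDN/h for N: N_max = γ̇_max·h/(π·D) = 81.6225 × 0.00218 / (π × 0.1364) = 0.415243 rev/s = 24.9146 rpm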